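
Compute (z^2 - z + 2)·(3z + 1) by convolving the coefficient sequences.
Ascending coefficients: a = [2, -1, 1], b = [1, 3]. c[0] = 2×1 = 2; c[1] = 2×3 + -1×1 = 5; c[2] = -1×3 + 1×1 = -2; c[3] = 1×3 = 3. Result coefficients: [2, 5, -2, 3] → 3z^3 - 2z^2 + 5z + 2

3z^3 - 2z^2 + 5z + 2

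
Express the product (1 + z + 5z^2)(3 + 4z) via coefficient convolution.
Ascending coefficients: a = [1, 1, 5], b = [3, 4]. c[0] = 1×3 = 3; c[1] = 1×4 + 1×3 = 7; c[2] = 1×4 + 5×3 = 19; c[3] = 5×4 = 20. Result coefficients: [3, 7, 19, 20] → 3 + 7z + 19z^2 + 20z^3

3 + 7z + 19z^2 + 20z^3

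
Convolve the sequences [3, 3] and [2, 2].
y[0] = 3×2 = 6; y[1] = 3×2 + 3×2 = 12; y[2] = 3×2 = 6

[6, 12, 6]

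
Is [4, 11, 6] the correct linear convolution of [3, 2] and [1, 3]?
Recompute linear convolution of [3, 2] and [1, 3]: y[0] = 3×1 = 3; y[1] = 3×3 + 2×1 = 11; y[2] = 2×3 = 6 → [3, 11, 6]. Compare to given [4, 11, 6]: they differ at index 0: given 4, correct 3, so answer: No

No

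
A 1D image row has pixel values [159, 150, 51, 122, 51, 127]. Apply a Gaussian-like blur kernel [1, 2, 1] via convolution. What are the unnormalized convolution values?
Convolve image row [159, 150, 51, 122, 51, 127] with kernel [1, 2, 1]: y[0] = 159×1 = 159; y[1] = 159×2 + 150×1 = 468; y[2] = 159×1 + 150×2 + 51×1 = 510; y[3] = 150×1 + 51×2 + 122×1 = 374; y[4] = 51×1 + 122×2 + 51×1 = 346; y[5] = 122×1 + 51×2 + 127×1 = 351; y[6] = 51×1 + 127×2 = 305; y[7] = 127×1 = 127 → [159, 468, 510, 374, 346, 351, 305, 127]. Normalization factor = sum(kernel) = 4.

[159, 468, 510, 374, 346, 351, 305, 127]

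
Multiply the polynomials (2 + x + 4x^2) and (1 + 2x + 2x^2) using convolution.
Ascending coefficients: a = [2, 1, 4], b = [1, 2, 2]. c[0] = 2×1 = 2; c[1] = 2×2 + 1×1 = 5; c[2] = 2×2 + 1×2 + 4×1 = 10; c[3] = 1×2 + 4×2 = 10; c[4] = 4×2 = 8. Result coefficients: [2, 5, 10, 10, 8] → 2 + 5x + 10x^2 + 10x^3 + 8x^4

2 + 5x + 10x^2 + 10x^3 + 8x^4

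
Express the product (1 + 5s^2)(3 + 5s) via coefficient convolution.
Ascending coefficients: a = [1, 0, 5], b = [3, 5]. c[0] = 1×3 = 3; c[1] = 1×5 + 0×3 = 5; c[2] = 0×5 + 5×3 = 15; c[3] = 5×5 = 25. Result coefficients: [3, 5, 15, 25] → 3 + 5s + 15s^2 + 25s^3

3 + 5s + 15s^2 + 25s^3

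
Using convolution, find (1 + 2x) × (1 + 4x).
Ascending coefficients: a = [1, 2], b = [1, 4]. c[0] = 1×1 = 1; c[1] = 1×4 + 2×1 = 6; c[2] = 2×4 = 8. Result coefficients: [1, 6, 8] → 1 + 6x + 8x^2

1 + 6x + 8x^2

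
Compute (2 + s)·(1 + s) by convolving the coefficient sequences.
Ascending coefficients: a = [2, 1], b = [1, 1]. c[0] = 2×1 = 2; c[1] = 2×1 + 1×1 = 3; c[2] = 1×1 = 1. Result coefficients: [2, 3, 1] → 2 + 3s + s^2

2 + 3s + s^2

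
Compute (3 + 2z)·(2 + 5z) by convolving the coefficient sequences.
Ascending coefficients: a = [3, 2], b = [2, 5]. c[0] = 3×2 = 6; c[1] = 3×5 + 2×2 = 19; c[2] = 2×5 = 10. Result coefficients: [6, 19, 10] → 6 + 19z + 10z^2

6 + 19z + 10z^2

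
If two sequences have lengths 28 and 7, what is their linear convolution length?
Linear/full convolution length: m + n - 1 = 28 + 7 - 1 = 34

34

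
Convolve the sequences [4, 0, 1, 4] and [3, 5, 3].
y[0] = 4×3 = 12; y[1] = 4×5 + 0×3 = 20; y[2] = 4×3 + 0×5 + 1×3 = 15; y[3] = 0×3 + 1×5 + 4×3 = 17; y[4] = 1×3 + 4×5 = 23; y[5] = 4×3 = 12

[12, 20, 15, 17, 23, 12]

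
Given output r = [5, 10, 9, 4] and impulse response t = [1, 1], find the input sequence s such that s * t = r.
Deconvolve r=[5, 10, 9, 4] by t=[1, 1]. Since t[0]=1, solve forward: s[0] = r[0] / 1 = 5; s[1] = (r[1] - 5×1) / 1 = 5; s[2] = (r[2] - 5×1) / 1 = 4. So s = [5, 5, 4]. Check by forward convolution: r[0] = 5×1 = 5; r[1] = 5×1 + 5×1 = 10; r[2] = 5×1 + 4×1 = 9; r[3] = 4×1 = 4

[5, 5, 4]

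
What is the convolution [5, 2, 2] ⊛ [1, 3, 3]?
y[0] = 5×1 = 5; y[1] = 5×3 + 2×1 = 17; y[2] = 5×3 + 2×3 + 2×1 = 23; y[3] = 2×3 + 2×3 = 12; y[4] = 2×3 = 6

[5, 17, 23, 12, 6]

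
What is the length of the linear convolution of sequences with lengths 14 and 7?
Linear/full convolution length: m + n - 1 = 14 + 7 - 1 = 20

20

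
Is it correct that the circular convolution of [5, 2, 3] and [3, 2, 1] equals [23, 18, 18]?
Recompute circular convolution of [5, 2, 3] and [3, 2, 1]: y[0] = 5×3 + 2×1 + 3×2 = 23; y[1] = 5×2 + 2×3 + 3×1 = 19; y[2] = 5×1 + 2×2 + 3×3 = 18 → [23, 19, 18]. Compare to given [23, 18, 18]: they differ at index 1: given 18, correct 19, so answer: No

No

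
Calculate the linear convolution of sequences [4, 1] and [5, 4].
y[0] = 4×5 = 20; y[1] = 4×4 + 1×5 = 21; y[2] = 1×4 = 4

[20, 21, 4]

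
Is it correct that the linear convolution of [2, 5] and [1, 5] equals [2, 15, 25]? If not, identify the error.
Recompute linear convolution of [2, 5] and [1, 5]: y[0] = 2×1 = 2; y[1] = 2×5 + 5×1 = 15; y[2] = 5×5 = 25 → [2, 15, 25]. Given [2, 15, 25] matches, so answer: Yes

Yes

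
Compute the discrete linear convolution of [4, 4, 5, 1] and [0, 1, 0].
y[0] = 4×0 = 0; y[1] = 4×1 + 4×0 = 4; y[2] = 4×0 + 4×1 + 5×0 = 4; y[3] = 4×0 + 5×1 + 1×0 = 5; y[4] = 5×0 + 1×1 = 1; y[5] = 1×0 = 0

[0, 4, 4, 5, 1, 0]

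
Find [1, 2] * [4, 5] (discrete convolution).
y[0] = 1×4 = 4; y[1] = 1×5 + 2×4 = 13; y[2] = 2×5 = 10

[4, 13, 10]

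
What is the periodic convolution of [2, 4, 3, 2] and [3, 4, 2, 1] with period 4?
Use y[k] = Σ_j f[j]·g[(k-j) mod 4]. y[0] = 2×3 + 4×1 + 3×2 + 2×4 = 24; y[1] = 2×4 + 4×3 + 3×1 + 2×2 = 27; y[2] = 2×2 + 4×4 + 3×3 + 2×1 = 31; y[3] = 2×1 + 4×2 + 3×4 + 2×3 = 28. Result: [24, 27, 31, 28]

[24, 27, 31, 28]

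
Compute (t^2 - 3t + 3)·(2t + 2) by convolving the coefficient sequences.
Ascending coefficients: a = [3, -3, 1], b = [2, 2]. c[0] = 3×2 = 6; c[1] = 3×2 + -3×2 = 0; c[2] = -3×2 + 1×2 = -4; c[3] = 1×2 = 2. Result coefficients: [6, 0, -4, 2] → 2t^3 - 4t^2 + 6

2t^3 - 4t^2 + 6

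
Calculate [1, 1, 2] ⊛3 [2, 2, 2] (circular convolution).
Use y[k] = Σ_j s[j]·t[(k-j) mod 3]. y[0] = 1×2 + 1×2 + 2×2 = 8; y[1] = 1×2 + 1×2 + 2×2 = 8; y[2] = 1×2 + 1×2 + 2×2 = 8. Result: [8, 8, 8]

[8, 8, 8]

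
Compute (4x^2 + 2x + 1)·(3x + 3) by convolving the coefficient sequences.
Ascending coefficients: a = [1, 2, 4], b = [3, 3]. c[0] = 1×3 = 3; c[1] = 1×3 + 2×3 = 9; c[2] = 2×3 + 4×3 = 18; c[3] = 4×3 = 12. Result coefficients: [3, 9, 18, 12] → 12x^3 + 18x^2 + 9x + 3

12x^3 + 18x^2 + 9x + 3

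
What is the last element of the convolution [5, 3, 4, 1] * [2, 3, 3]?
Use y[k] = Σ_i a[i]·b[k-i] at k=5. y[5] = 1×3 = 3

3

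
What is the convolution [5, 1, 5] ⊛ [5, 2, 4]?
y[0] = 5×5 = 25; y[1] = 5×2 + 1×5 = 15; y[2] = 5×4 + 1×2 + 5×5 = 47; y[3] = 1×4 + 5×2 = 14; y[4] = 5×4 = 20

[25, 15, 47, 14, 20]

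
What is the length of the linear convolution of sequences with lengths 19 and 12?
Linear/full convolution length: m + n - 1 = 19 + 12 - 1 = 30

30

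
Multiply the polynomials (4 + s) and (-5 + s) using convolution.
Ascending coefficients: a = [4, 1], b = [-5, 1]. c[0] = 4×-5 = -20; c[1] = 4×1 + 1×-5 = -1; c[2] = 1×1 = 1. Result coefficients: [-20, -1, 1] → -20 - s + s^2

-20 - s + s^2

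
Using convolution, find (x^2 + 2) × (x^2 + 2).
Ascending coefficients: a = [2, 0, 1], b = [2, 0, 1]. c[0] = 2×2 = 4; c[1] = 2×0 + 0×2 = 0; c[2] = 2×1 + 0×0 + 1×2 = 4; c[3] = 0×1 + 1×0 = 0; c[4] = 1×1 = 1. Result coefficients: [4, 0, 4, 0, 1] → x^4 + 4x^2 + 4

x^4 + 4x^2 + 4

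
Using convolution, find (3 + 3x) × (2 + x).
Ascending coefficients: a = [3, 3], b = [2, 1]. c[0] = 3×2 = 6; c[1] = 3×1 + 3×2 = 9; c[2] = 3×1 = 3. Result coefficients: [6, 9, 3] → 6 + 9x + 3x^2

6 + 9x + 3x^2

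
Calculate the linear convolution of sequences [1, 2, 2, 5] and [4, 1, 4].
y[0] = 1×4 = 4; y[1] = 1×1 + 2×4 = 9; y[2] = 1×4 + 2×1 + 2×4 = 14; y[3] = 2×4 + 2×1 + 5×4 = 30; y[4] = 2×4 + 5×1 = 13; y[5] = 5×4 = 20

[4, 9, 14, 30, 13, 20]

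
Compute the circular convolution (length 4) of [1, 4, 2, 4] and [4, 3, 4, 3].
Use y[k] = Σ_j f[j]·g[(k-j) mod 4]. y[0] = 1×4 + 4×3 + 2×4 + 4×3 = 36; y[1] = 1×3 + 4×4 + 2×3 + 4×4 = 41; y[2] = 1×4 + 4×3 + 2×4 + 4×3 = 36; y[3] = 1×3 + 4×4 + 2×3 + 4×4 = 41. Result: [36, 41, 36, 41]

[36, 41, 36, 41]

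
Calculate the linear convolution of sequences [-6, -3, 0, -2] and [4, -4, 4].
y[0] = -6×4 = -24; y[1] = -6×-4 + -3×4 = 12; y[2] = -6×4 + -3×-4 + 0×4 = -12; y[3] = -3×4 + 0×-4 + -2×4 = -20; y[4] = 0×4 + -2×-4 = 8; y[5] = -2×4 = -8

[-24, 12, -12, -20, 8, -8]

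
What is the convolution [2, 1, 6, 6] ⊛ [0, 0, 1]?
y[0] = 2×0 = 0; y[1] = 2×0 + 1×0 = 0; y[2] = 2×1 + 1×0 + 6×0 = 2; y[3] = 1×1 + 6×0 + 6×0 = 1; y[4] = 6×1 + 6×0 = 6; y[5] = 6×1 = 6

[0, 0, 2, 1, 6, 6]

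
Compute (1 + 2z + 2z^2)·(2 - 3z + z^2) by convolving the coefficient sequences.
Ascending coefficients: a = [1, 2, 2], b = [2, -3, 1]. c[0] = 1×2 = 2; c[1] = 1×-3 + 2×2 = 1; c[2] = 1×1 + 2×-3 + 2×2 = -1; c[3] = 2×1 + 2×-3 = -4; c[4] = 2×1 = 2. Result coefficients: [2, 1, -1, -4, 2] → 2 + z - z^2 - 4z^3 + 2z^4

2 + z - z^2 - 4z^3 + 2z^4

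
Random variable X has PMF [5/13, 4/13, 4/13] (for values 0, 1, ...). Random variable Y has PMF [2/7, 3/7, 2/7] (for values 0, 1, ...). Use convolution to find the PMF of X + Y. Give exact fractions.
P(X+Y=k) = Σ_i P(X=i)·P(Y=k-i) — a convolution of [5/13, 4/13, 4/13] and [2/7, 3/7, 2/7]. P(X+Y=0) = (5/13)×(2/7) = 10/91; P(X+Y=1) = (5/13)×(3/7) + (4/13)×(2/7) = 15/91 + 8/91 = 23/91; P(X+Y=2) = (5/13)×(2/7) + (4/13)×(3/7) + (4/13)×(2/7) = 10/91 + 12/91 + 8/91 = 30/91; P(X+Y=3) = (4/13)×(2/7) + (4/13)×(3/7) = 8/91 + 12/91 = 20/91; P(X+Y=4) = (4/13)×(2/7) = 8/91. PMF: [10/91, 23/91, 30/91, 20/91, 8/91] (sums to 1 ✓)

[10/91, 23/91, 30/91, 20/91, 8/91]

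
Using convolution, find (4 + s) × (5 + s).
Ascending coefficients: a = [4, 1], b = [5, 1]. c[0] = 4×5 = 20; c[1] = 4×1 + 1×5 = 9; c[2] = 1×1 = 1. Result coefficients: [20, 9, 1] → 20 + 9s + s^2

20 + 9s + s^2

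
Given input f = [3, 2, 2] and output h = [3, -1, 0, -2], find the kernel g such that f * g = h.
Output length 4 = len(f) + len(g) - 1 ⇒ len(g) = 2. Solve g forward using g[k] = (h[k] - Σ_{i≥1} f[i]·g[k-i]) / f[0]: g[0] = h[0] / f[0] = 3 / 3 = 1; g[1] = (h[1] - 2×1) / f[0] = (-1 - 2×1) / 3 = -1. So g = [1, -1]. Forward-check [3, 2, 2] * [1, -1]: h[0] = 3×1 = 3; h[1] = 3×-1 + 2×1 = -1; h[2] = 2×-1 + 2×1 = 0; h[3] = 2×-1 = -2 → [3, -1, 0, -2] ✓

[1, -1]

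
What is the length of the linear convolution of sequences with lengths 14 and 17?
Linear/full convolution length: m + n - 1 = 14 + 17 - 1 = 30

30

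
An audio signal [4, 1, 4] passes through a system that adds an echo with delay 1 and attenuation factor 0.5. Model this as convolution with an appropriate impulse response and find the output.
Direct-path + delayed-attenuated-path model → impulse response h = [1, 0.5] (1 at lag 0, 0.5 at lag 1). Output y[n] = x[n] + 0.5·x[n - 1] (with x[n] = 0 outside 0..2): y[0] = 4 + 0.5×0 = 4; y[1] = 1 + 0.5×4 = 3.0; y[2] = 4 + 0.5×1 = 4.5; y[3] = 0 + 0.5×4 = 2.0. So y = [4, 3.0, 4.5, 2.0]

[4, 3.0, 4.5, 2.0]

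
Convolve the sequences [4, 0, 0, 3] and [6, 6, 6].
y[0] = 4×6 = 24; y[1] = 4×6 + 0×6 = 24; y[2] = 4×6 + 0×6 + 0×6 = 24; y[3] = 0×6 + 0×6 + 3×6 = 18; y[4] = 0×6 + 3×6 = 18; y[5] = 3×6 = 18

[24, 24, 24, 18, 18, 18]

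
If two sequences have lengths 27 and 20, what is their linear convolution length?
Linear/full convolution length: m + n - 1 = 27 + 20 - 1 = 46

46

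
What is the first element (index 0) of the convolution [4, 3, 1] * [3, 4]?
Use y[k] = Σ_i a[i]·b[k-i] at k=0. y[0] = 4×3 = 12

12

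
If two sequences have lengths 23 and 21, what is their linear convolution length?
Linear/full convolution length: m + n - 1 = 23 + 21 - 1 = 43

43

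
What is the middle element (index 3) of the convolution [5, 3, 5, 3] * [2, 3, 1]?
Use y[k] = Σ_i a[i]·b[k-i] at k=3. y[3] = 3×1 + 5×3 + 3×2 = 24

24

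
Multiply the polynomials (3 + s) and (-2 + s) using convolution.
Ascending coefficients: a = [3, 1], b = [-2, 1]. c[0] = 3×-2 = -6; c[1] = 3×1 + 1×-2 = 1; c[2] = 1×1 = 1. Result coefficients: [-6, 1, 1] → -6 + s + s^2

-6 + s + s^2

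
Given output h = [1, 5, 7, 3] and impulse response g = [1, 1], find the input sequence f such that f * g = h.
Deconvolve h=[1, 5, 7, 3] by g=[1, 1]. Since g[0]=1, solve forward: f[0] = h[0] / 1 = 1; f[1] = (h[1] - 1×1) / 1 = 4; f[2] = (h[2] - 4×1) / 1 = 3. So f = [1, 4, 3]. Check by forward convolution: h[0] = 1×1 = 1; h[1] = 1×1 + 4×1 = 5; h[2] = 4×1 + 3×1 = 7; h[3] = 3×1 = 3

[1, 4, 3]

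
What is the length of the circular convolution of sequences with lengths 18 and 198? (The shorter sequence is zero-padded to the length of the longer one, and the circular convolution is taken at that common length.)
Circular convolution (zero-padding the shorter input) has length max(m, n) = max(18, 198) = 198

198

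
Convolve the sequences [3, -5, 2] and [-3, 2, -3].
y[0] = 3×-3 = -9; y[1] = 3×2 + -5×-3 = 21; y[2] = 3×-3 + -5×2 + 2×-3 = -25; y[3] = -5×-3 + 2×2 = 19; y[4] = 2×-3 = -6

[-9, 21, -25, 19, -6]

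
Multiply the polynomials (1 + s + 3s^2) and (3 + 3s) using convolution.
Ascending coefficients: a = [1, 1, 3], b = [3, 3]. c[0] = 1×3 = 3; c[1] = 1×3 + 1×3 = 6; c[2] = 1×3 + 3×3 = 12; c[3] = 3×3 = 9. Result coefficients: [3, 6, 12, 9] → 3 + 6s + 12s^2 + 9s^3

3 + 6s + 12s^2 + 9s^3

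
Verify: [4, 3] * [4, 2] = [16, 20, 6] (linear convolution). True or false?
Recompute linear convolution of [4, 3] and [4, 2]: y[0] = 4×4 = 16; y[1] = 4×2 + 3×4 = 20; y[2] = 3×2 = 6 → [16, 20, 6]. Given [16, 20, 6] matches, so answer: Yes

Yes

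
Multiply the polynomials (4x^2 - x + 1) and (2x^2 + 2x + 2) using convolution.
Ascending coefficients: a = [1, -1, 4], b = [2, 2, 2]. c[0] = 1×2 = 2; c[1] = 1×2 + -1×2 = 0; c[2] = 1×2 + -1×2 + 4×2 = 8; c[3] = -1×2 + 4×2 = 6; c[4] = 4×2 = 8. Result coefficients: [2, 0, 8, 6, 8] → 8x^4 + 6x^3 + 8x^2 + 2

8x^4 + 6x^3 + 8x^2 + 2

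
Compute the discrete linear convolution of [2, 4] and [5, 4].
y[0] = 2×5 = 10; y[1] = 2×4 + 4×5 = 28; y[2] = 4×4 = 16

[10, 28, 16]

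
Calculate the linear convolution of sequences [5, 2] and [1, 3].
y[0] = 5×1 = 5; y[1] = 5×3 + 2×1 = 17; y[2] = 2×3 = 6

[5, 17, 6]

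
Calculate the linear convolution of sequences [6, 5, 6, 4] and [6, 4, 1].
y[0] = 6×6 = 36; y[1] = 6×4 + 5×6 = 54; y[2] = 6×1 + 5×4 + 6×6 = 62; y[3] = 5×1 + 6×4 + 4×6 = 53; y[4] = 6×1 + 4×4 = 22; y[5] = 4×1 = 4

[36, 54, 62, 53, 22, 4]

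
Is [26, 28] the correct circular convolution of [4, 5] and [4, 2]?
Recompute circular convolution of [4, 5] and [4, 2]: y[0] = 4×4 + 5×2 = 26; y[1] = 4×2 + 5×4 = 28 → [26, 28]. Given [26, 28] matches, so answer: Yes

Yes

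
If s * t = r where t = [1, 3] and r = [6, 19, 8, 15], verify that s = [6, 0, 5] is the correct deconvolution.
Forward-compute [6, 0, 5] * [1, 3]: r[0] = 6×1 = 6; r[1] = 6×3 + 0×1 = 18; r[2] = 0×3 + 5×1 = 5; r[3] = 5×3 = 15 → [6, 18, 5, 15]. Does not match given r = [6, 19, 8, 15].

Not verified. [6, 0, 5] * [1, 3] = [6, 18, 5, 15], which differs from [6, 19, 8, 15] at index 1.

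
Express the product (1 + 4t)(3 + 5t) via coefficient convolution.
Ascending coefficients: a = [1, 4], b = [3, 5]. c[0] = 1×3 = 3; c[1] = 1×5 + 4×3 = 17; c[2] = 4×5 = 20. Result coefficients: [3, 17, 20] → 3 + 17t + 20t^2

3 + 17t + 20t^2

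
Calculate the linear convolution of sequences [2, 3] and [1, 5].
y[0] = 2×1 = 2; y[1] = 2×5 + 3×1 = 13; y[2] = 3×5 = 15

[2, 13, 15]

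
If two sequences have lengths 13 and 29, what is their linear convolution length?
Linear/full convolution length: m + n - 1 = 13 + 29 - 1 = 41

41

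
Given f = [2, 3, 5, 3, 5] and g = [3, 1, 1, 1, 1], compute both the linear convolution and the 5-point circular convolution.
Linear: y_lin[0] = 2×3 = 6; y_lin[1] = 2×1 + 3×3 = 11; y_lin[2] = 2×1 + 3×1 + 5×3 = 20; y_lin[3] = 2×1 + 3×1 + 5×1 + 3×3 = 19; y_lin[4] = 2×1 + 3×1 + 5×1 + 3×1 + 5×3 = 28; y_lin[5] = 3×1 + 5×1 + 3×1 + 5×1 = 16; y_lin[6] = 5×1 + 3×1 + 5×1 = 13; y_lin[7] = 3×1 + 5×1 = 8; y_lin[8] = 5×1 = 5 → [6, 11, 20, 19, 28, 16, 13, 8, 5]. Circular (length 5): y[0] = 2×3 + 3×1 + 5×1 + 3×1 + 5×1 = 22; y[1] = 2×1 + 3×3 + 5×1 + 3×1 + 5×1 = 24; y[2] = 2×1 + 3×1 + 5×3 + 3×1 + 5×1 = 28; y[3] = 2×1 + 3×1 + 5×1 + 3×3 + 5×1 = 24; y[4] = 2×1 + 3×1 + 5×1 + 3×1 + 5×3 = 28 → [22, 24, 28, 24, 28]

Linear: [6, 11, 20, 19, 28, 16, 13, 8, 5], Circular: [22, 24, 28, 24, 28]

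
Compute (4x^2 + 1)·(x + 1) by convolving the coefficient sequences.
Ascending coefficients: a = [1, 0, 4], b = [1, 1]. c[0] = 1×1 = 1; c[1] = 1×1 + 0×1 = 1; c[2] = 0×1 + 4×1 = 4; c[3] = 4×1 = 4. Result coefficients: [1, 1, 4, 4] → 4x^3 + 4x^2 + x + 1

4x^3 + 4x^2 + x + 1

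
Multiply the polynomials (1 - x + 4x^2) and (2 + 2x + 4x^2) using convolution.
Ascending coefficients: a = [1, -1, 4], b = [2, 2, 4]. c[0] = 1×2 = 2; c[1] = 1×2 + -1×2 = 0; c[2] = 1×4 + -1×2 + 4×2 = 10; c[3] = -1×4 + 4×2 = 4; c[4] = 4×4 = 16. Result coefficients: [2, 0, 10, 4, 16] → 2 + 10x^2 + 4x^3 + 16x^4

2 + 10x^2 + 4x^3 + 16x^4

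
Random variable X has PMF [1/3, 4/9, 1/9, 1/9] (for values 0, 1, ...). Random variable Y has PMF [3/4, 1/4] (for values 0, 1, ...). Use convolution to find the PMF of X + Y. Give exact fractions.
P(X+Y=k) = Σ_i P(X=i)·P(Y=k-i) — a convolution of [1/3, 4/9, 1/9, 1/9] and [3/4, 1/4]. P(X+Y=0) = (1/3)×(3/4) = 1/4; P(X+Y=1) = (1/3)×(1/4) + (4/9)×(3/4) = 1/12 + 1/3 = 5/12; P(X+Y=2) = (4/9)×(1/4) + (1/9)×(3/4) = 1/9 + 1/12 = 7/36; P(X+Y=3) = (1/9)×(1/4) + (1/9)×(3/4) = 1/36 + 1/12 = 1/9; P(X+Y=4) = (1/9)×(1/4) = 1/36. PMF: [1/4, 5/12, 7/36, 1/9, 1/36] (sums to 1 ✓)

[1/4, 5/12, 7/36, 1/9, 1/36]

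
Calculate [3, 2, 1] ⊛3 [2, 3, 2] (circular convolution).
Use y[k] = Σ_j x[j]·h[(k-j) mod 3]. y[0] = 3×2 + 2×2 + 1×3 = 13; y[1] = 3×3 + 2×2 + 1×2 = 15; y[2] = 3×2 + 2×3 + 1×2 = 14. Result: [13, 15, 14]

[13, 15, 14]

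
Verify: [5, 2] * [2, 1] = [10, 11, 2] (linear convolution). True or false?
Recompute linear convolution of [5, 2] and [2, 1]: y[0] = 5×2 = 10; y[1] = 5×1 + 2×2 = 9; y[2] = 2×1 = 2 → [10, 9, 2]. Compare to given [10, 11, 2]: they differ at index 1: given 11, correct 9, so answer: No

No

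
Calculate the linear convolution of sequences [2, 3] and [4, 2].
y[0] = 2×4 = 8; y[1] = 2×2 + 3×4 = 16; y[2] = 3×2 = 6

[8, 16, 6]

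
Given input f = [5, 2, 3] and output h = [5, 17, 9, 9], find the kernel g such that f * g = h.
Output length 4 = len(f) + len(g) - 1 ⇒ len(g) = 2. Solve g forward using g[k] = (h[k] - Σ_{i≥1} f[i]·g[k-i]) / f[0]: g[0] = h[0] / f[0] = 5 / 5 = 1; g[1] = (h[1] - 2×1) / f[0] = (17 - 2×1) / 5 = 3. So g = [1, 3]. Forward-check [5, 2, 3] * [1, 3]: h[0] = 5×1 = 5; h[1] = 5×3 + 2×1 = 17; h[2] = 2×3 + 3×1 = 9; h[3] = 3×3 = 9 → [5, 17, 9, 9] ✓

[1, 3]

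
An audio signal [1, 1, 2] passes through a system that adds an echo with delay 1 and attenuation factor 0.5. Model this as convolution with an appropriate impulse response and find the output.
Direct-path + delayed-attenuated-path model → impulse response h = [1, 0.5] (1 at lag 0, 0.5 at lag 1). Output y[n] = x[n] + 0.5·x[n - 1] (with x[n] = 0 outside 0..2): y[0] = 1 + 0.5×0 = 1; y[1] = 1 + 0.5×1 = 1.5; y[2] = 2 + 0.5×1 = 2.5; y[3] = 0 + 0.5×2 = 1.0. So y = [1, 1.5, 2.5, 1.0]

[1, 1.5, 2.5, 1.0]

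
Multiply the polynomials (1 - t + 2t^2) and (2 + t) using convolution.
Ascending coefficients: a = [1, -1, 2], b = [2, 1]. c[0] = 1×2 = 2; c[1] = 1×1 + -1×2 = -1; c[2] = -1×1 + 2×2 = 3; c[3] = 2×1 = 2. Result coefficients: [2, -1, 3, 2] → 2 - t + 3t^2 + 2t^3

2 - t + 3t^2 + 2t^3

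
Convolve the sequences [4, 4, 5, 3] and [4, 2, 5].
y[0] = 4×4 = 16; y[1] = 4×2 + 4×4 = 24; y[2] = 4×5 + 4×2 + 5×4 = 48; y[3] = 4×5 + 5×2 + 3×4 = 42; y[4] = 5×5 + 3×2 = 31; y[5] = 3×5 = 15

[16, 24, 48, 42, 31, 15]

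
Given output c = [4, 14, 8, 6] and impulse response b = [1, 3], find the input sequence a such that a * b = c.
Deconvolve c=[4, 14, 8, 6] by b=[1, 3]. Since b[0]=1, solve forward: a[0] = c[0] / 1 = 4; a[1] = (c[1] - 4×3) / 1 = 2; a[2] = (c[2] - 2×3) / 1 = 2. So a = [4, 2, 2]. Check by forward convolution: c[0] = 4×1 = 4; c[1] = 4×3 + 2×1 = 14; c[2] = 2×3 + 2×1 = 8; c[3] = 2×3 = 6

[4, 2, 2]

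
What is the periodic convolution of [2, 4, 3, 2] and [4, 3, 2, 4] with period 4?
Use y[k] = Σ_j a[j]·b[(k-j) mod 4]. y[0] = 2×4 + 4×4 + 3×2 + 2×3 = 36; y[1] = 2×3 + 4×4 + 3×4 + 2×2 = 38; y[2] = 2×2 + 4×3 + 3×4 + 2×4 = 36; y[3] = 2×4 + 4×2 + 3×3 + 2×4 = 33. Result: [36, 38, 36, 33]

[36, 38, 36, 33]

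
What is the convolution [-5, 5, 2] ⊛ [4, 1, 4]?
y[0] = -5×4 = -20; y[1] = -5×1 + 5×4 = 15; y[2] = -5×4 + 5×1 + 2×4 = -7; y[3] = 5×4 + 2×1 = 22; y[4] = 2×4 = 8

[-20, 15, -7, 22, 8]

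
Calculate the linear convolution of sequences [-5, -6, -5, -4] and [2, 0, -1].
y[0] = -5×2 = -10; y[1] = -5×0 + -6×2 = -12; y[2] = -5×-1 + -6×0 + -5×2 = -5; y[3] = -6×-1 + -5×0 + -4×2 = -2; y[4] = -5×-1 + -4×0 = 5; y[5] = -4×-1 = 4

[-10, -12, -5, -2, 5, 4]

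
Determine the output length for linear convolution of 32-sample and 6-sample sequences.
Linear/full convolution length: m + n - 1 = 32 + 6 - 1 = 37

37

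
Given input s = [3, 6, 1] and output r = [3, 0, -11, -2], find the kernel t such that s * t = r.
Output length 4 = len(s) + len(t) - 1 ⇒ len(t) = 2. Solve t forward using t[k] = (r[k] - Σ_{i≥1} s[i]·t[k-i]) / s[0]: t[0] = r[0] / s[0] = 3 / 3 = 1; t[1] = (r[1] - 6×1) / s[0] = (0 - 6×1) / 3 = -2. So t = [1, -2]. Forward-check [3, 6, 1] * [1, -2]: r[0] = 3×1 = 3; r[1] = 3×-2 + 6×1 = 0; r[2] = 6×-2 + 1×1 = -11; r[3] = 1×-2 = -2 → [3, 0, -11, -2] ✓

[1, -2]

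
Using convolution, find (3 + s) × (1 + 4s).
Ascending coefficients: a = [3, 1], b = [1, 4]. c[0] = 3×1 = 3; c[1] = 3×4 + 1×1 = 13; c[2] = 1×4 = 4. Result coefficients: [3, 13, 4] → 3 + 13s + 4s^2

3 + 13s + 4s^2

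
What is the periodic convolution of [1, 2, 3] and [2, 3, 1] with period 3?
Use y[k] = Σ_j a[j]·b[(k-j) mod 3]. y[0] = 1×2 + 2×1 + 3×3 = 13; y[1] = 1×3 + 2×2 + 3×1 = 10; y[2] = 1×1 + 2×3 + 3×2 = 13. Result: [13, 10, 13]

[13, 10, 13]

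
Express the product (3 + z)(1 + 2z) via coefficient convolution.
Ascending coefficients: a = [3, 1], b = [1, 2]. c[0] = 3×1 = 3; c[1] = 3×2 + 1×1 = 7; c[2] = 1×2 = 2. Result coefficients: [3, 7, 2] → 3 + 7z + 2z^2

3 + 7z + 2z^2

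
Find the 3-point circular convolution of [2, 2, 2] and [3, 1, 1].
Use y[k] = Σ_j f[j]·g[(k-j) mod 3]. y[0] = 2×3 + 2×1 + 2×1 = 10; y[1] = 2×1 + 2×3 + 2×1 = 10; y[2] = 2×1 + 2×1 + 2×3 = 10. Result: [10, 10, 10]

[10, 10, 10]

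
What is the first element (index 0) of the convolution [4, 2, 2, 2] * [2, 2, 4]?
Use y[k] = Σ_i a[i]·b[k-i] at k=0. y[0] = 4×2 = 8

8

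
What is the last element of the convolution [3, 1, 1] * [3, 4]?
Use y[k] = Σ_i a[i]·b[k-i] at k=3. y[3] = 1×4 = 4

4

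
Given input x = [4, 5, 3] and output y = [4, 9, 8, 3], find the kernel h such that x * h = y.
Output length 4 = len(x) + len(h) - 1 ⇒ len(h) = 2. Solve h forward using h[k] = (y[k] - Σ_{i≥1} x[i]·h[k-i]) / x[0]: h[0] = y[0] / x[0] = 4 / 4 = 1; h[1] = (y[1] - 5×1) / x[0] = (9 - 5×1) / 4 = 1. So h = [1, 1]. Forward-check [4, 5, 3] * [1, 1]: y[0] = 4×1 = 4; y[1] = 4×1 + 5×1 = 9; y[2] = 5×1 + 3×1 = 8; y[3] = 3×1 = 3 → [4, 9, 8, 3] ✓

[1, 1]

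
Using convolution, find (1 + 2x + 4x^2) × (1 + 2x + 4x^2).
Ascending coefficients: a = [1, 2, 4], b = [1, 2, 4]. c[0] = 1×1 = 1; c[1] = 1×2 + 2×1 = 4; c[2] = 1×4 + 2×2 + 4×1 = 12; c[3] = 2×4 + 4×2 = 16; c[4] = 4×4 = 16. Result coefficients: [1, 4, 12, 16, 16] → 1 + 4x + 12x^2 + 16x^3 + 16x^4

1 + 4x + 12x^2 + 16x^3 + 16x^4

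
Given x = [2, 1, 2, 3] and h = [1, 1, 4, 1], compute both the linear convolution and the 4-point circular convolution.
Linear: y_lin[0] = 2×1 = 2; y_lin[1] = 2×1 + 1×1 = 3; y_lin[2] = 2×4 + 1×1 + 2×1 = 11; y_lin[3] = 2×1 + 1×4 + 2×1 + 3×1 = 11; y_lin[4] = 1×1 + 2×4 + 3×1 = 12; y_lin[5] = 2×1 + 3×4 = 14; y_lin[6] = 3×1 = 3 → [2, 3, 11, 11, 12, 14, 3]. Circular (length 4): y[0] = 2×1 + 1×1 + 2×4 + 3×1 = 14; y[1] = 2×1 + 1×1 + 2×1 + 3×4 = 17; y[2] = 2×4 + 1×1 + 2×1 + 3×1 = 14; y[3] = 2×1 + 1×4 + 2×1 + 3×1 = 11 → [14, 17, 14, 11]

Linear: [2, 3, 11, 11, 12, 14, 3], Circular: [14, 17, 14, 11]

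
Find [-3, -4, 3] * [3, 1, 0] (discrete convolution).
y[0] = -3×3 = -9; y[1] = -3×1 + -4×3 = -15; y[2] = -3×0 + -4×1 + 3×3 = 5; y[3] = -4×0 + 3×1 = 3; y[4] = 3×0 = 0

[-9, -15, 5, 3, 0]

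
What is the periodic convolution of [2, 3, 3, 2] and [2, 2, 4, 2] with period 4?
Use y[k] = Σ_j x[j]·h[(k-j) mod 4]. y[0] = 2×2 + 3×2 + 3×4 + 2×2 = 26; y[1] = 2×2 + 3×2 + 3×2 + 2×4 = 24; y[2] = 2×4 + 3×2 + 3×2 + 2×2 = 24; y[3] = 2×2 + 3×4 + 3×2 + 2×2 = 26. Result: [26, 24, 24, 26]

[26, 24, 24, 26]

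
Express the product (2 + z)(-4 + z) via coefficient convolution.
Ascending coefficients: a = [2, 1], b = [-4, 1]. c[0] = 2×-4 = -8; c[1] = 2×1 + 1×-4 = -2; c[2] = 1×1 = 1. Result coefficients: [-8, -2, 1] → -8 - 2z + z^2

-8 - 2z + z^2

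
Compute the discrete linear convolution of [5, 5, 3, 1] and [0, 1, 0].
y[0] = 5×0 = 0; y[1] = 5×1 + 5×0 = 5; y[2] = 5×0 + 5×1 + 3×0 = 5; y[3] = 5×0 + 3×1 + 1×0 = 3; y[4] = 3×0 + 1×1 = 1; y[5] = 1×0 = 0

[0, 5, 5, 3, 1, 0]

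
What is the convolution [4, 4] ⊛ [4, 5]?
y[0] = 4×4 = 16; y[1] = 4×5 + 4×4 = 36; y[2] = 4×5 = 20

[16, 36, 20]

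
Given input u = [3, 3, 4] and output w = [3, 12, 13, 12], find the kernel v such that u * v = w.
Output length 4 = len(u) + len(v) - 1 ⇒ len(v) = 2. Solve v forward using v[k] = (w[k] - Σ_{i≥1} u[i]·v[k-i]) / u[0]: v[0] = w[0] / u[0] = 3 / 3 = 1; v[1] = (w[1] - 3×1) / u[0] = (12 - 3×1) / 3 = 3. So v = [1, 3]. Forward-check [3, 3, 4] * [1, 3]: w[0] = 3×1 = 3; w[1] = 3×3 + 3×1 = 12; w[2] = 3×3 + 4×1 = 13; w[3] = 4×3 = 12 → [3, 12, 13, 12] ✓

[1, 3]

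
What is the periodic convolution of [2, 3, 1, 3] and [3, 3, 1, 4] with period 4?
Use y[k] = Σ_j a[j]·b[(k-j) mod 4]. y[0] = 2×3 + 3×4 + 1×1 + 3×3 = 28; y[1] = 2×3 + 3×3 + 1×4 + 3×1 = 22; y[2] = 2×1 + 3×3 + 1×3 + 3×4 = 26; y[3] = 2×4 + 3×1 + 1×3 + 3×3 = 23. Result: [28, 22, 26, 23]

[28, 22, 26, 23]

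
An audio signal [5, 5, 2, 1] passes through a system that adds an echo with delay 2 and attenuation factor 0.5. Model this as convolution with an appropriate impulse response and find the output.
Direct-path + delayed-attenuated-path model → impulse response h = [1, 0, 0.5] (1 at lag 0, 0.5 at lag 2). Output y[n] = x[n] + 0.5·x[n - 2] (with x[n] = 0 outside 0..3): y[0] = 5 + 0.5×0 = 5; y[1] = 5 + 0.5×0 = 5; y[2] = 2 + 0.5×5 = 4.5; y[3] = 1 + 0.5×5 = 3.5; y[4] = 0 + 0.5×2 = 1.0; y[5] = 0 + 0.5×1 = 0.5. So y = [5, 5, 4.5, 3.5, 1.0, 0.5]

[5, 5, 4.5, 3.5, 1.0, 0.5]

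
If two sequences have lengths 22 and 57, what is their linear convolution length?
Linear/full convolution length: m + n - 1 = 22 + 57 - 1 = 78

78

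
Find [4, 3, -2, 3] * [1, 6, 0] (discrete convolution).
y[0] = 4×1 = 4; y[1] = 4×6 + 3×1 = 27; y[2] = 4×0 + 3×6 + -2×1 = 16; y[3] = 3×0 + -2×6 + 3×1 = -9; y[4] = -2×0 + 3×6 = 18; y[5] = 3×0 = 0

[4, 27, 16, -9, 18, 0]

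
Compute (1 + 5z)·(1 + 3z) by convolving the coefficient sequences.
Ascending coefficients: a = [1, 5], b = [1, 3]. c[0] = 1×1 = 1; c[1] = 1×3 + 5×1 = 8; c[2] = 5×3 = 15. Result coefficients: [1, 8, 15] → 1 + 8z + 15z^2

1 + 8z + 15z^2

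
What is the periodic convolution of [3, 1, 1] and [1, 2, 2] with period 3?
Use y[k] = Σ_j u[j]·v[(k-j) mod 3]. y[0] = 3×1 + 1×2 + 1×2 = 7; y[1] = 3×2 + 1×1 + 1×2 = 9; y[2] = 3×2 + 1×2 + 1×1 = 9. Result: [7, 9, 9]

[7, 9, 9]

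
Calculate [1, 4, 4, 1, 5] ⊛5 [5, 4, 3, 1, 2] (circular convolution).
Use y[k] = Σ_j s[j]·t[(k-j) mod 5]. y[0] = 1×5 + 4×2 + 4×1 + 1×3 + 5×4 = 40; y[1] = 1×4 + 4×5 + 4×2 + 1×1 + 5×3 = 48; y[2] = 1×3 + 4×4 + 4×5 + 1×2 + 5×1 = 46; y[3] = 1×1 + 4×3 + 4×4 + 1×5 + 5×2 = 44; y[4] = 1×2 + 4×1 + 4×3 + 1×4 + 5×5 = 47. Result: [40, 48, 46, 44, 47]

[40, 48, 46, 44, 47]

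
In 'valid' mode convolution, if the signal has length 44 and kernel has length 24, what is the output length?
'Valid' mode counts only positions where the kernel fully overlaps the signal: m - n + 1 = 44 - 24 + 1 = 21

21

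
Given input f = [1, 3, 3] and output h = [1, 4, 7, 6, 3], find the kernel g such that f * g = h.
Output length 5 = len(f) + len(g) - 1 ⇒ len(g) = 3. Solve g forward using g[k] = (h[k] - Σ_{i≥1} f[i]·g[k-i]) / f[0]: g[0] = h[0] / f[0] = 1 / 1 = 1; g[1] = (h[1] - 3×1) / f[0] = (4 - 3×1) / 1 = 1; g[2] = (h[2] - 3×1 - 3×1) / f[0] = (7 - 3×1 - 3×1) / 1 = 1. So g = [1, 1, 1]. Forward-check [1, 3, 3] * [1, 1, 1]: h[0] = 1×1 = 1; h[1] = 1×1 + 3×1 = 4; h[2] = 1×1 + 3×1 + 3×1 = 7; h[3] = 3×1 + 3×1 = 6; h[4] = 3×1 = 3 → [1, 4, 7, 6, 3] ✓

[1, 1, 1]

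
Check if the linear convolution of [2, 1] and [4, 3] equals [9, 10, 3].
Recompute linear convolution of [2, 1] and [4, 3]: y[0] = 2×4 = 8; y[1] = 2×3 + 1×4 = 10; y[2] = 1×3 = 3 → [8, 10, 3]. Compare to given [9, 10, 3]: they differ at index 0: given 9, correct 8, so answer: No

No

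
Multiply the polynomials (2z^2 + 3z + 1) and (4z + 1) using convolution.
Ascending coefficients: a = [1, 3, 2], b = [1, 4]. c[0] = 1×1 = 1; c[1] = 1×4 + 3×1 = 7; c[2] = 3×4 + 2×1 = 14; c[3] = 2×4 = 8. Result coefficients: [1, 7, 14, 8] → 8z^3 + 14z^2 + 7z + 1

8z^3 + 14z^2 + 7z + 1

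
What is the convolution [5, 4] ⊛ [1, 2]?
y[0] = 5×1 = 5; y[1] = 5×2 + 4×1 = 14; y[2] = 4×2 = 8

[5, 14, 8]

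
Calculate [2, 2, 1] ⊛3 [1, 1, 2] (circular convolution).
Use y[k] = Σ_j u[j]·v[(k-j) mod 3]. y[0] = 2×1 + 2×2 + 1×1 = 7; y[1] = 2×1 + 2×1 + 1×2 = 6; y[2] = 2×2 + 2×1 + 1×1 = 7. Result: [7, 6, 7]

[7, 6, 7]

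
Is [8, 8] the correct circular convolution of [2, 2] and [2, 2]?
Recompute circular convolution of [2, 2] and [2, 2]: y[0] = 2×2 + 2×2 = 8; y[1] = 2×2 + 2×2 = 8 → [8, 8]. Given [8, 8] matches, so answer: Yes

Yes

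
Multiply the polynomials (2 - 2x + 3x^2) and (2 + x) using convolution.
Ascending coefficients: a = [2, -2, 3], b = [2, 1]. c[0] = 2×2 = 4; c[1] = 2×1 + -2×2 = -2; c[2] = -2×1 + 3×2 = 4; c[3] = 3×1 = 3. Result coefficients: [4, -2, 4, 3] → 4 - 2x + 4x^2 + 3x^3

4 - 2x + 4x^2 + 3x^3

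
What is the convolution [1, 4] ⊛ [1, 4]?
y[0] = 1×1 = 1; y[1] = 1×4 + 4×1 = 8; y[2] = 4×4 = 16

[1, 8, 16]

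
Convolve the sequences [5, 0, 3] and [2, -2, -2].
y[0] = 5×2 = 10; y[1] = 5×-2 + 0×2 = -10; y[2] = 5×-2 + 0×-2 + 3×2 = -4; y[3] = 0×-2 + 3×-2 = -6; y[4] = 3×-2 = -6

[10, -10, -4, -6, -6]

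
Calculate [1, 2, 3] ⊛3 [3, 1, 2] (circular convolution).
Use y[k] = Σ_j s[j]·t[(k-j) mod 3]. y[0] = 1×3 + 2×2 + 3×1 = 10; y[1] = 1×1 + 2×3 + 3×2 = 13; y[2] = 1×2 + 2×1 + 3×3 = 13. Result: [10, 13, 13]

[10, 13, 13]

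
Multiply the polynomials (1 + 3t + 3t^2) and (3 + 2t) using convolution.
Ascending coefficients: a = [1, 3, 3], b = [3, 2]. c[0] = 1×3 = 3; c[1] = 1×2 + 3×3 = 11; c[2] = 3×2 + 3×3 = 15; c[3] = 3×2 = 6. Result coefficients: [3, 11, 15, 6] → 3 + 11t + 15t^2 + 6t^3

3 + 11t + 15t^2 + 6t^3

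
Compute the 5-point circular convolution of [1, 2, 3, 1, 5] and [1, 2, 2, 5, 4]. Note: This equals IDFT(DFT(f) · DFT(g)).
Either evaluate y[k] = Σ_j f[j]·g[(k-j) mod 5] directly, or use IDFT(DFT(f) · DFT(g)). y[0] = 1×1 + 2×4 + 3×5 + 1×2 + 5×2 = 36; y[1] = 1×2 + 2×1 + 3×4 + 1×5 + 5×2 = 31; y[2] = 1×2 + 2×2 + 3×1 + 1×4 + 5×5 = 38; y[3] = 1×5 + 2×2 + 3×2 + 1×1 + 5×4 = 36; y[4] = 1×4 + 2×5 + 3×2 + 1×2 + 5×1 = 27. Result: [36, 31, 38, 36, 27]

[36, 31, 38, 36, 27]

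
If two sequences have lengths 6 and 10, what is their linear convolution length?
Linear/full convolution length: m + n - 1 = 6 + 10 - 1 = 15

15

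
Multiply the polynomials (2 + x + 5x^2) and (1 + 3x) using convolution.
Ascending coefficients: a = [2, 1, 5], b = [1, 3]. c[0] = 2×1 = 2; c[1] = 2×3 + 1×1 = 7; c[2] = 1×3 + 5×1 = 8; c[3] = 5×3 = 15. Result coefficients: [2, 7, 8, 15] → 2 + 7x + 8x^2 + 15x^3

2 + 7x + 8x^2 + 15x^3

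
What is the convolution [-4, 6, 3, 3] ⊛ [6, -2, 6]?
y[0] = -4×6 = -24; y[1] = -4×-2 + 6×6 = 44; y[2] = -4×6 + 6×-2 + 3×6 = -18; y[3] = 6×6 + 3×-2 + 3×6 = 48; y[4] = 3×6 + 3×-2 = 12; y[5] = 3×6 = 18

[-24, 44, -18, 48, 12, 18]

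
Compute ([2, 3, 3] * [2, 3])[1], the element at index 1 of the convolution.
Use y[k] = Σ_i a[i]·b[k-i] at k=1. y[1] = 2×3 + 3×2 = 12

12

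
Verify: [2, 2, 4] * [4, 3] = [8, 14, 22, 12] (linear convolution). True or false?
Recompute linear convolution of [2, 2, 4] and [4, 3]: y[0] = 2×4 = 8; y[1] = 2×3 + 2×4 = 14; y[2] = 2×3 + 4×4 = 22; y[3] = 4×3 = 12 → [8, 14, 22, 12]. Given [8, 14, 22, 12] matches, so answer: Yes

Yes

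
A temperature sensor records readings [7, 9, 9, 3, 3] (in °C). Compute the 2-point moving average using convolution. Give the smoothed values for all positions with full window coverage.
2-point moving average kernel = [1, 1]. Apply in 'valid' mode (full window coverage): avg[0] = (7 + 9) / 2 = 8.0; avg[1] = (9 + 9) / 2 = 9.0; avg[2] = (9 + 3) / 2 = 6.0; avg[3] = (3 + 3) / 2 = 3.0. Smoothed values: [8.0, 9.0, 6.0, 3.0]

[8.0, 9.0, 6.0, 3.0]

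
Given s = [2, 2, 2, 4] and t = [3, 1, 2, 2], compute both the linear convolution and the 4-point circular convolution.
Linear: y_lin[0] = 2×3 = 6; y_lin[1] = 2×1 + 2×3 = 8; y_lin[2] = 2×2 + 2×1 + 2×3 = 12; y_lin[3] = 2×2 + 2×2 + 2×1 + 4×3 = 22; y_lin[4] = 2×2 + 2×2 + 4×1 = 12; y_lin[5] = 2×2 + 4×2 = 12; y_lin[6] = 4×2 = 8 → [6, 8, 12, 22, 12, 12, 8]. Circular (length 4): y[0] = 2×3 + 2×2 + 2×2 + 4×1 = 18; y[1] = 2×1 + 2×3 + 2×2 + 4×2 = 20; y[2] = 2×2 + 2×1 + 2×3 + 4×2 = 20; y[3] = 2×2 + 2×2 + 2×1 + 4×3 = 22 → [18, 20, 20, 22]

Linear: [6, 8, 12, 22, 12, 12, 8], Circular: [18, 20, 20, 22]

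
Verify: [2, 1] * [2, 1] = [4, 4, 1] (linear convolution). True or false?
Recompute linear convolution of [2, 1] and [2, 1]: y[0] = 2×2 = 4; y[1] = 2×1 + 1×2 = 4; y[2] = 1×1 = 1 → [4, 4, 1]. Given [4, 4, 1] matches, so answer: Yes

Yes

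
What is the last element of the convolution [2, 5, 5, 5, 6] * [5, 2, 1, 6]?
Use y[k] = Σ_i a[i]·b[k-i] at k=7. y[7] = 6×6 = 36

36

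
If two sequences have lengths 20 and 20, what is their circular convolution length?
Circular convolution (zero-padding the shorter input) has length max(m, n) = max(20, 20) = 20

20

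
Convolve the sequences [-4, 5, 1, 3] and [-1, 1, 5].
y[0] = -4×-1 = 4; y[1] = -4×1 + 5×-1 = -9; y[2] = -4×5 + 5×1 + 1×-1 = -16; y[3] = 5×5 + 1×1 + 3×-1 = 23; y[4] = 1×5 + 3×1 = 8; y[5] = 3×5 = 15

[4, -9, -16, 23, 8, 15]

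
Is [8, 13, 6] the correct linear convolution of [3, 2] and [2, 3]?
Recompute linear convolution of [3, 2] and [2, 3]: y[0] = 3×2 = 6; y[1] = 3×3 + 2×2 = 13; y[2] = 2×3 = 6 → [6, 13, 6]. Compare to given [8, 13, 6]: they differ at index 0: given 8, correct 6, so answer: No

No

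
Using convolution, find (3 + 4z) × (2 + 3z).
Ascending coefficients: a = [3, 4], b = [2, 3]. c[0] = 3×2 = 6; c[1] = 3×3 + 4×2 = 17; c[2] = 4×3 = 12. Result coefficients: [6, 17, 12] → 6 + 17z + 12z^2

6 + 17z + 12z^2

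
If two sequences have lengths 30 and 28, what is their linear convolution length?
Linear/full convolution length: m + n - 1 = 30 + 28 - 1 = 57

57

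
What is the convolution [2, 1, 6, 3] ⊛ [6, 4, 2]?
y[0] = 2×6 = 12; y[1] = 2×4 + 1×6 = 14; y[2] = 2×2 + 1×4 + 6×6 = 44; y[3] = 1×2 + 6×4 + 3×6 = 44; y[4] = 6×2 + 3×4 = 24; y[5] = 3×2 = 6

[12, 14, 44, 44, 24, 6]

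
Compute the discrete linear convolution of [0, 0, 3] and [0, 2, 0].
y[0] = 0×0 = 0; y[1] = 0×2 + 0×0 = 0; y[2] = 0×0 + 0×2 + 3×0 = 0; y[3] = 0×0 + 3×2 = 6; y[4] = 3×0 = 0

[0, 0, 0, 6, 0]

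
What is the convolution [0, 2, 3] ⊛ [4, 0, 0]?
y[0] = 0×4 = 0; y[1] = 0×0 + 2×4 = 8; y[2] = 0×0 + 2×0 + 3×4 = 12; y[3] = 2×0 + 3×0 = 0; y[4] = 3×0 = 0

[0, 8, 12, 0, 0]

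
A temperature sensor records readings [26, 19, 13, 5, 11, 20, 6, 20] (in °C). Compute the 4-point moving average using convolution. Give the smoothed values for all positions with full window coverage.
4-point moving average kernel = [1, 1, 1, 1]. Apply in 'valid' mode (full window coverage): avg[0] = (26 + 19 + 13 + 5) / 4 = 15.75; avg[1] = (19 + 13 + 5 + 11) / 4 = 12.0; avg[2] = (13 + 5 + 11 + 20) / 4 = 12.25; avg[3] = (5 + 11 + 20 + 6) / 4 = 10.5; avg[4] = (11 + 20 + 6 + 20) / 4 = 14.25. Smoothed values: [15.75, 12.0, 12.25, 10.5, 14.25]

[15.75, 12.0, 12.25, 10.5, 14.25]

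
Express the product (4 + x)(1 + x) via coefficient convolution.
Ascending coefficients: a = [4, 1], b = [1, 1]. c[0] = 4×1 = 4; c[1] = 4×1 + 1×1 = 5; c[2] = 1×1 = 1. Result coefficients: [4, 5, 1] → 4 + 5x + x^2

4 + 5x + x^2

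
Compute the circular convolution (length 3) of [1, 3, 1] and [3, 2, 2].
Use y[k] = Σ_j a[j]·b[(k-j) mod 3]. y[0] = 1×3 + 3×2 + 1×2 = 11; y[1] = 1×2 + 3×3 + 1×2 = 13; y[2] = 1×2 + 3×2 + 1×3 = 11. Result: [11, 13, 11]

[11, 13, 11]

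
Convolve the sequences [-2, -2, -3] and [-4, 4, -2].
y[0] = -2×-4 = 8; y[1] = -2×4 + -2×-4 = 0; y[2] = -2×-2 + -2×4 + -3×-4 = 8; y[3] = -2×-2 + -3×4 = -8; y[4] = -3×-2 = 6

[8, 0, 8, -8, 6]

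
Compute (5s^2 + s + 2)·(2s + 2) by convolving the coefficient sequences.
Ascending coefficients: a = [2, 1, 5], b = [2, 2]. c[0] = 2×2 = 4; c[1] = 2×2 + 1×2 = 6; c[2] = 1×2 + 5×2 = 12; c[3] = 5×2 = 10. Result coefficients: [4, 6, 12, 10] → 10s^3 + 12s^2 + 6s + 4

10s^3 + 12s^2 + 6s + 4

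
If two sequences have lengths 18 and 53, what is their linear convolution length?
Linear/full convolution length: m + n - 1 = 18 + 53 - 1 = 70

70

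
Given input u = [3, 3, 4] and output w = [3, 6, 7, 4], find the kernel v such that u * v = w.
Output length 4 = len(u) + len(v) - 1 ⇒ len(v) = 2. Solve v forward using v[k] = (w[k] - Σ_{i≥1} u[i]·v[k-i]) / u[0]: v[0] = w[0] / u[0] = 3 / 3 = 1; v[1] = (w[1] - 3×1) / u[0] = (6 - 3×1) / 3 = 1. So v = [1, 1]. Forward-check [3, 3, 4] * [1, 1]: w[0] = 3×1 = 3; w[1] = 3×1 + 3×1 = 6; w[2] = 3×1 + 4×1 = 7; w[3] = 4×1 = 4 → [3, 6, 7, 4] ✓

[1, 1]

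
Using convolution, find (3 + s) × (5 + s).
Ascending coefficients: a = [3, 1], b = [5, 1]. c[0] = 3×5 = 15; c[1] = 3×1 + 1×5 = 8; c[2] = 1×1 = 1. Result coefficients: [15, 8, 1] → 15 + 8s + s^2

15 + 8s + s^2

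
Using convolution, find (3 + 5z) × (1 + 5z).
Ascending coefficients: a = [3, 5], b = [1, 5]. c[0] = 3×1 = 3; c[1] = 3×5 + 5×1 = 20; c[2] = 5×5 = 25. Result coefficients: [3, 20, 25] → 3 + 20z + 25z^2

3 + 20z + 25z^2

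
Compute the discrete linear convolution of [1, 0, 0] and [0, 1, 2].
y[0] = 1×0 = 0; y[1] = 1×1 + 0×0 = 1; y[2] = 1×2 + 0×1 + 0×0 = 2; y[3] = 0×2 + 0×1 = 0; y[4] = 0×2 = 0

[0, 1, 2, 0, 0]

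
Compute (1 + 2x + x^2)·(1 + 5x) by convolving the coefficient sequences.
Ascending coefficients: a = [1, 2, 1], b = [1, 5]. c[0] = 1×1 = 1; c[1] = 1×5 + 2×1 = 7; c[2] = 2×5 + 1×1 = 11; c[3] = 1×5 = 5. Result coefficients: [1, 7, 11, 5] → 1 + 7x + 11x^2 + 5x^3

1 + 7x + 11x^2 + 5x^3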